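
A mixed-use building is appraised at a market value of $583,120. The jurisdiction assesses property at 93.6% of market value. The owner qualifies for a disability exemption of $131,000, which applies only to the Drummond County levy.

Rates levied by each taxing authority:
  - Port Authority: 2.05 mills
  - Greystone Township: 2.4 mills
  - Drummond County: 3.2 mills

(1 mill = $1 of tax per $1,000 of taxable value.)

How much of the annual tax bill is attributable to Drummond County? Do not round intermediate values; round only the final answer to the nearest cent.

$1,327.36

Assessed value = $583,120 × 0.936 = $545,800.32
Drummond County taxable value = $545,800.32 − $131,000 = $414,800.32
Drummond County levy = $414,800.32 × 0.0032 = $1,327.361024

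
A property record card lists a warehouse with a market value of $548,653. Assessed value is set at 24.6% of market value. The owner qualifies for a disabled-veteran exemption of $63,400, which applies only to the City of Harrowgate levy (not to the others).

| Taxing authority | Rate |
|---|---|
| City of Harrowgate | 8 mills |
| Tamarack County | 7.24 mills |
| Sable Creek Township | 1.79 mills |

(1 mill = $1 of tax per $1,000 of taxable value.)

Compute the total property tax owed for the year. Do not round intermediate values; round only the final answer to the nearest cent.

$1,791.32

Assessed value = $548,653 × 0.246 = $134,968.638
City of Harrowgate: ($134,968.638 − $63,400) × 0.008 = $71,568.638 × 0.008 = $572.549104
Tamarack County: $134,968.638 × 0.00724 = $977.17293912
Sable Creek Township: $134,968.638 × 0.00179 = $241.59386202
Total = $1,791.31590514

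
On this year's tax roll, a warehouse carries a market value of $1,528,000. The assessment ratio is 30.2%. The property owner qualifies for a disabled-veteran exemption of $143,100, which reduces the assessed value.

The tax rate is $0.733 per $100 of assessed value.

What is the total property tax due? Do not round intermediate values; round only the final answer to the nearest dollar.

$2,334

Assessed value = $1,528,000 × 0.302 = $461,456
Taxable value = $461,456 − $143,100 = $318,356
Tax = $318,356 × 0.00733 = $2,333.54948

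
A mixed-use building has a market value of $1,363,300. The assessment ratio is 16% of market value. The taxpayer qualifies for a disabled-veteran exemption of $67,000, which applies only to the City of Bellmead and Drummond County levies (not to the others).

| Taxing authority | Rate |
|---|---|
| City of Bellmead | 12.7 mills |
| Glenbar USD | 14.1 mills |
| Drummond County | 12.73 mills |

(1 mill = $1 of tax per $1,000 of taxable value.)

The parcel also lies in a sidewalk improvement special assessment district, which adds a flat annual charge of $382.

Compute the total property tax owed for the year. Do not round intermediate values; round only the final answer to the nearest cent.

Assessed value = $1,363,300 × 0.16 = $218,128
City of Bellmead: ($218,128 − $67,000) × 0.0127 = $151,128 × 0.0127 = $1,919.3256
Glenbar USD: $218,128 × 0.0141 = $3,075.6048
Drummond County: ($218,128 − $67,000) × 0.01273 = $151,128 × 0.01273 = $1,923.85944
Levies subtotal = $6,918.78984
Total = $6,918.78984 + $382 = $7,300.78984

$7,300.79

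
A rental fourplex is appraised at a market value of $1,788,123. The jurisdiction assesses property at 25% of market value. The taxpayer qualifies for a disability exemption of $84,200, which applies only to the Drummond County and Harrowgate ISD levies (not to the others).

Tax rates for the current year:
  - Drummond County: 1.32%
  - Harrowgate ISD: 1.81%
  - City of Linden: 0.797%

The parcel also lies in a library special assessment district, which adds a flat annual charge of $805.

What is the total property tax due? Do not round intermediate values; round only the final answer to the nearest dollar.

$15,724

Assessed value = $1,788,123 × 0.25 = $447,030.75
Drummond County: ($447,030.75 − $84,200) × 0.0132 = $362,830.75 × 0.0132 = $4,789.3659
Harrowgate ISD: ($447,030.75 − $84,200) × 0.0181 = $362,830.75 × 0.0181 = $6,567.236575
City of Linden: $447,030.75 × 0.00797 = $3,562.8350775
Levies subtotal = $14,919.4375525
Total = $14,919.4375525 + $805 = $15,724.4375525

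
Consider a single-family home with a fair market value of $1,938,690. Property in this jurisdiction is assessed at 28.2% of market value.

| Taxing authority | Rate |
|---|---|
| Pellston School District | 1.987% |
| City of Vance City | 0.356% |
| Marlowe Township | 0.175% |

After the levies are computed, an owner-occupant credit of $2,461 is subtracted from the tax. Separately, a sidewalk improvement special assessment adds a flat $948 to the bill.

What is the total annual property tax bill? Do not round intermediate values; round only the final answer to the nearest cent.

Assessed value = $1,938,690 × 0.282 = $546,710.58
Pellston School District: $546,710.58 × 0.01987 = $10,863.1392246
City of Vance City: $546,710.58 × 0.00356 = $1,946.2896648
Marlowe Township: $546,710.58 × 0.00175 = $956.743515
Levies subtotal = $13,766.1724044
After credit = $13,766.1724044 − $2,461 = $11,305.1724044
Total = $11,305.1724044 + $948 = $12,253.1724044

$12,253.17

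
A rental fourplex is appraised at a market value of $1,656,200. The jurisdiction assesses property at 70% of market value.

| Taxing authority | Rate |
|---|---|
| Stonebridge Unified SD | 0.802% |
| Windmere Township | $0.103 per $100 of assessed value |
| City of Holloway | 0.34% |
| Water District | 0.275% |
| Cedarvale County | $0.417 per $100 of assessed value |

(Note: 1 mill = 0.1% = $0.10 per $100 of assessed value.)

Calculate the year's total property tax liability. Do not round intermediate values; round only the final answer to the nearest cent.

Assessed value = $1,656,200 × 0.7 = $1,159,340
Stonebridge Unified SD: $1,159,340 × 0.00802 = $9,297.9068
Windmere Township: $1,159,340 × 0.00103 = $1,194.1202
City of Holloway: $1,159,340 × 0.0034 = $3,941.756
Water District: $1,159,340 × 0.00275 = $3,188.185
Cedarvale County: $1,159,340 × 0.00417 = $4,834.4478
Total = $22,456.4158

$22,456.42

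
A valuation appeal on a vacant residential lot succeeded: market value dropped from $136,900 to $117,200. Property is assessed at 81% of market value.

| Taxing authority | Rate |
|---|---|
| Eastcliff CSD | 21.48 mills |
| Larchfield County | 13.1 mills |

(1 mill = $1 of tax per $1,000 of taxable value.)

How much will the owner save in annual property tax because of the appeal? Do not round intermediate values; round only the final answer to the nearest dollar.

$552

Old assessed value = $136,900 × 0.81 = $110,889
New assessed value = $117,200 × 0.81 = $94,932
Combined rate = 0.02148 + 0.0131 = 0.03458
Old tax = $110,889 × 0.03458 = $3,834.54162
New tax = $94,932 × 0.03458 = $3,282.74856
Reduction = $3,834.54162 − $3,282.74856 = $551.79306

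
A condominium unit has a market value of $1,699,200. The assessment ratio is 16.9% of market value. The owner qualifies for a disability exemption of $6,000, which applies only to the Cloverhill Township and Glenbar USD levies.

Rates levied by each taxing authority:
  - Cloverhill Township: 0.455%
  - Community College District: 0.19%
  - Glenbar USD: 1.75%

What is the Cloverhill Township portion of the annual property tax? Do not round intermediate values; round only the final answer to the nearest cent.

Assessed value = $1,699,200 × 0.169 = $287,164.8
Cloverhill Township taxable value = $287,164.8 − $6,000 = $281,164.8
Cloverhill Township levy = $281,164.8 × 0.00455 = $1,279.29984

$1,279.30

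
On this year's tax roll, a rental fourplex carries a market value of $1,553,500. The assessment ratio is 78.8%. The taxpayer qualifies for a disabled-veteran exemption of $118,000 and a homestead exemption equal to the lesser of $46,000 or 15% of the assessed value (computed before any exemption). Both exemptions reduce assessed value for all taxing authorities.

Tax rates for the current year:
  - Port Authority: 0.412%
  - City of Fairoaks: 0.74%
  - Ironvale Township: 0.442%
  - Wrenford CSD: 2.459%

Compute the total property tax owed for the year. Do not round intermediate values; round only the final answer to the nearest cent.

$42,968.20

Assessed value = $1,553,500 × 0.788 = $1,224,158
Homestead exemption = min($46,000, 15% × $1,224,158) = min($46,000, $183,623.7) = $46,000 (dollar cap binds)
Taxable value = $1,224,158 − $118,000 − $46,000 = $1,060,158
Port Authority: $1,060,158 × 0.00412 = $4,367.85096
City of Fairoaks: $1,060,158 × 0.0074 = $7,845.1692
Ironvale Township: $1,060,158 × 0.00442 = $4,685.89836
Wrenford CSD: $1,060,158 × 0.02459 = $26,069.28522
Total = $42,968.20374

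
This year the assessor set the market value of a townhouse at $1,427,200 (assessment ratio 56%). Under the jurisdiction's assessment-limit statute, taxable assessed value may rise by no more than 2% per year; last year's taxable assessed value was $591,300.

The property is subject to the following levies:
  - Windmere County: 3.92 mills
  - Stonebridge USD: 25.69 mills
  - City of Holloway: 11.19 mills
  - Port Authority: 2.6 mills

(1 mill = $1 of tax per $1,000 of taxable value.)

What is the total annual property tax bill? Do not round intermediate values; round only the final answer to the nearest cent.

Uncapped assessed value = $1,427,200 × 0.56 = $799,232
Cap limit = $591,300 × 1.02 = $603,126
Taxable assessed value = min($799,232, $603,126) = $603,126 (cap binds)
Windmere County: $603,126 × 0.00392 = $2,364.25392
Stonebridge USD: $603,126 × 0.02569 = $15,494.30694
City of Holloway: $603,126 × 0.01119 = $6,748.97994
Port Authority: $603,126 × 0.0026 = $1,568.1276
Total = $26,175.6684

$26,175.67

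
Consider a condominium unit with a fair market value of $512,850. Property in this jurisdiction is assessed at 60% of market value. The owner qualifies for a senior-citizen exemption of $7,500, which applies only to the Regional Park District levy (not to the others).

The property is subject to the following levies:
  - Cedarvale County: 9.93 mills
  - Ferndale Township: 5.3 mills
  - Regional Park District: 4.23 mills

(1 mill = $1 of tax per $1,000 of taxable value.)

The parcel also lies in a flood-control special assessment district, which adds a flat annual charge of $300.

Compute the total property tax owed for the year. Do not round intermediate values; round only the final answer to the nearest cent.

Assessed value = $512,850 × 0.6 = $307,710
Cedarvale County: $307,710 × 0.00993 = $3,055.5603
Ferndale Township: $307,710 × 0.0053 = $1,630.863
Regional Park District: ($307,710 − $7,500) × 0.00423 = $300,210 × 0.00423 = $1,269.8883
Levies subtotal = $5,956.3116
Total = $5,956.3116 + $300 = $6,256.3116

$6,256.31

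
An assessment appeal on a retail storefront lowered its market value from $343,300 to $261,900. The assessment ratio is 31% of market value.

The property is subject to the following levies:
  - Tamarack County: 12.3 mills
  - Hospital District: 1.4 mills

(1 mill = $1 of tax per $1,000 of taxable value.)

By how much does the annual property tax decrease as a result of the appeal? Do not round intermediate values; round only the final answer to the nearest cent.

Old assessed value = $343,300 × 0.31 = $106,423
New assessed value = $261,900 × 0.31 = $81,189
Combined rate = 0.0123 + 0.0014 = 0.0137
Old tax = $106,423 × 0.0137 = $1,457.9951
New tax = $81,189 × 0.0137 = $1,112.2893
Reduction = $1,457.9951 − $1,112.2893 = $345.7058

$345.71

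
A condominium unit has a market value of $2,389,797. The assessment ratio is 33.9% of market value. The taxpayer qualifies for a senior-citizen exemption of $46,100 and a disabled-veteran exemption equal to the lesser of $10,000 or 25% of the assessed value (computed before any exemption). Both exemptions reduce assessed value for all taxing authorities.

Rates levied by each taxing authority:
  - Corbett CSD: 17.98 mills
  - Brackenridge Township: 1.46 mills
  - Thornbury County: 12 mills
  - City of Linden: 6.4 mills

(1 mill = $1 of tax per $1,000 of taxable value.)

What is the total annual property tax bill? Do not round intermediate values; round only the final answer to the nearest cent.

$28,532.92

Assessed value = $2,389,797 × 0.339 = $810,141.183
Disabled-veteran exemption = min($10,000, 25% × $810,141.183) = min($10,000, $202,535.29575) = $10,000 (dollar cap binds)
Taxable value = $810,141.183 − $46,100 − $10,000 = $754,041.183
Corbett CSD: $754,041.183 × 0.01798 = $13,557.66047034
Brackenridge Township: $754,041.183 × 0.00146 = $1,100.90012718
Thornbury County: $754,041.183 × 0.012 = $9,048.494196
City of Linden: $754,041.183 × 0.0064 = $4,825.8635712
Total = $28,532.91836472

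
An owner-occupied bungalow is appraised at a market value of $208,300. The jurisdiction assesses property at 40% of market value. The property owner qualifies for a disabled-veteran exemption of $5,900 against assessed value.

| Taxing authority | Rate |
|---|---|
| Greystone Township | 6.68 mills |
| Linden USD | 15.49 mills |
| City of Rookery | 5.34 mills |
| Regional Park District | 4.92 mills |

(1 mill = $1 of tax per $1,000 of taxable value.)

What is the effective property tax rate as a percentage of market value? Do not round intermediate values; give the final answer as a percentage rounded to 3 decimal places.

Assessed value = $208,300 × 0.4 = $83,320
Taxable value = $83,320 − $5,900 = $77,420
Greystone Township: $77,420 × 0.00668 = $517.1656
Linden USD: $77,420 × 0.01549 = $1,199.2358
City of Rookery: $77,420 × 0.00534 = $413.4228
Regional Park District: $77,420 × 0.00492 = $380.9064
Total tax = $2,510.7306
Effective rate = $2,510.7306 ÷ $208,300 = 1.205% of market value

1.205%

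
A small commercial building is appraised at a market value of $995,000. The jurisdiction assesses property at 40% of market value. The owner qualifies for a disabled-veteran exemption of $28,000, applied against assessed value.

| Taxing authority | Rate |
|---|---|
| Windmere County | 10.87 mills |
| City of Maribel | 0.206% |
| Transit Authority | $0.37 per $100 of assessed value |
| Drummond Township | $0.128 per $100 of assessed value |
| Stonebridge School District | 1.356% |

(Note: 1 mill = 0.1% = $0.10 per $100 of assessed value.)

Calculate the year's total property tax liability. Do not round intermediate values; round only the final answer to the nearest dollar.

$11,644

Assessed value = $995,000 × 0.4 = $398,000
Taxable value = $398,000 − $28,000 = $370,000
Windmere County: $370,000 × 0.01087 = $4,021.9
City of Maribel: $370,000 × 0.00206 = $762.2
Transit Authority: $370,000 × 0.0037 = $1,369
Drummond Township: $370,000 × 0.00128 = $473.6
Stonebridge School District: $370,000 × 0.01356 = $5,017.2
Total = $11,643.9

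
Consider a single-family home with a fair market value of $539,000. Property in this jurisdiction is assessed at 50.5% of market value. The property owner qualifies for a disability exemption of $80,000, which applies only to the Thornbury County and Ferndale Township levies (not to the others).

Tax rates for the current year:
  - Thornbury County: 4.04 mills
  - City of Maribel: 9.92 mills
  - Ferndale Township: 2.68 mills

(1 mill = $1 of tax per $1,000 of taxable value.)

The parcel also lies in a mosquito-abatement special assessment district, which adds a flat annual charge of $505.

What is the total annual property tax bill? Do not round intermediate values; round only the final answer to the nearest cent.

Assessed value = $539,000 × 0.505 = $272,195
Thornbury County: ($272,195 − $80,000) × 0.00404 = $192,195 × 0.00404 = $776.4678
City of Maribel: $272,195 × 0.00992 = $2,700.1744
Ferndale Township: ($272,195 − $80,000) × 0.00268 = $192,195 × 0.00268 = $515.0826
Levies subtotal = $3,991.7248
Total = $3,991.7248 + $505 = $4,496.7248

$4,496.72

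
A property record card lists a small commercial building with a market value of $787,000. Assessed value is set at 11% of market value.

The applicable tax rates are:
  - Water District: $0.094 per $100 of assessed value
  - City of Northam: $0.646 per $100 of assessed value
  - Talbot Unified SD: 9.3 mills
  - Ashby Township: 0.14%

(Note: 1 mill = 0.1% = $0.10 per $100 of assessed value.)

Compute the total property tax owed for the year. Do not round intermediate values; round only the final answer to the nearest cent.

Assessed value = $787,000 × 0.11 = $86,570
Water District: $86,570 × 0.00094 = $81.3758
City of Northam: $86,570 × 0.00646 = $559.2422
Talbot Unified SD: $86,570 × 0.0093 = $805.101
Ashby Township: $86,570 × 0.0014 = $121.198
Total = $1,566.917

$1,566.92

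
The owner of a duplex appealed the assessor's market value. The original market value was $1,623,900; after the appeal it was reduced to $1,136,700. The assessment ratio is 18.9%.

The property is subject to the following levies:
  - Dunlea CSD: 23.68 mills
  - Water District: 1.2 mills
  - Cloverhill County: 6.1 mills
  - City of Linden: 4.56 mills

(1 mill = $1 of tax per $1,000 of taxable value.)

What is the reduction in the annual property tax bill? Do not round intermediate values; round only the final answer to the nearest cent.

Old assessed value = $1,623,900 × 0.189 = $306,917.1
New assessed value = $1,136,700 × 0.189 = $214,836.3
Combined rate = 0.02368 + 0.0012 + 0.0061 + 0.00456 = 0.03554
Old tax = $306,917.1 × 0.03554 = $10,907.833734
New tax = $214,836.3 × 0.03554 = $7,635.282102
Reduction = $10,907.833734 − $7,635.282102 = $3,272.551632

$3,272.55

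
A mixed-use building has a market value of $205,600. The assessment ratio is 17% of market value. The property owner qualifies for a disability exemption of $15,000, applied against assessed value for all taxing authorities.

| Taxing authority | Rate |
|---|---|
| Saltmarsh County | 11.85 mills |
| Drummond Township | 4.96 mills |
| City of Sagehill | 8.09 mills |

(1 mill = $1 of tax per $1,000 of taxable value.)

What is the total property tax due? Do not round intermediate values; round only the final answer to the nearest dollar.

Assessed value = $205,600 × 0.17 = $34,952
Taxable value = $34,952 − $15,000 = $19,952
Saltmarsh County: $19,952 × 0.01185 = $236.4312
Drummond Township: $19,952 × 0.00496 = $98.96192
City of Sagehill: $19,952 × 0.00809 = $161.41168
Total = $236.4312 + $98.96192 + $161.41168 = $496.8048

$497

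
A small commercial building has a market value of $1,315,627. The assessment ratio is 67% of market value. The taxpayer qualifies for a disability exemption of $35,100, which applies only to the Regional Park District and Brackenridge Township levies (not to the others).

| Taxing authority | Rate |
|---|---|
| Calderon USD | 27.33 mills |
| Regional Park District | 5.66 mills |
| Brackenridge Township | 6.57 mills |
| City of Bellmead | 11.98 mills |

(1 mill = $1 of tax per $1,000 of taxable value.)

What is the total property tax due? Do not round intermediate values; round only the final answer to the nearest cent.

Assessed value = $1,315,627 × 0.67 = $881,470.09
Calderon USD: $881,470.09 × 0.02733 = $24,090.5775597
Regional Park District: ($881,470.09 − $35,100) × 0.00566 = $846,370.09 × 0.00566 = $4,790.4547094
Brackenridge Township: ($881,470.09 − $35,100) × 0.00657 = $846,370.09 × 0.00657 = $5,560.6514913
City of Bellmead: $881,470.09 × 0.01198 = $10,560.0116782
Total = $45,001.6954386

$45,001.70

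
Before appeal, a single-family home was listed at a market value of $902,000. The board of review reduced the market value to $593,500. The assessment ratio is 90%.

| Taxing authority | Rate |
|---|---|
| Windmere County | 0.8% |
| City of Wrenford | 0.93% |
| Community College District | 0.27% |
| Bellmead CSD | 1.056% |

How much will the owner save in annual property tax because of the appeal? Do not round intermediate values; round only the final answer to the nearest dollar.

Old assessed value = $902,000 × 0.9 = $811,800
New assessed value = $593,500 × 0.9 = $534,150
Combined rate = 0.008 + 0.0093 + 0.0027 + 0.01056 = 0.03056
Old tax = $811,800 × 0.03056 = $24,808.608
New tax = $534,150 × 0.03056 = $16,323.624
Reduction = $24,808.608 − $16,323.624 = $8,484.984

$8,485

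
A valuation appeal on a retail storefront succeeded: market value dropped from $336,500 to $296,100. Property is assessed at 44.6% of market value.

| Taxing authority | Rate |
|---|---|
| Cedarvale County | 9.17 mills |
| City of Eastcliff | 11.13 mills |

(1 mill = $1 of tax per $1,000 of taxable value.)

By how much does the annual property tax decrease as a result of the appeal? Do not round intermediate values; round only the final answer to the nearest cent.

$365.77

Old assessed value = $336,500 × 0.446 = $150,079
New assessed value = $296,100 × 0.446 = $132,060.6
Combined rate = 0.00917 + 0.01113 = 0.0203
Old tax = $150,079 × 0.0203 = $3,046.6037
New tax = $132,060.6 × 0.0203 = $2,680.83018
Reduction = $3,046.6037 − $2,680.83018 = $365.77352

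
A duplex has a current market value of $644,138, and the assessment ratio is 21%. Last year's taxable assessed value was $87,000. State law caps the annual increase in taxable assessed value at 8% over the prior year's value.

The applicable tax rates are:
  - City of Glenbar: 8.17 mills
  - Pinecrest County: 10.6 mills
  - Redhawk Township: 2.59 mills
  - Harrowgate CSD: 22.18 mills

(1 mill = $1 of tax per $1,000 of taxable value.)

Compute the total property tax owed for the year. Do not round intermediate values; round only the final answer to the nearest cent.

Uncapped assessed value = $644,138 × 0.21 = $135,268.98
Cap limit = $87,000 × 1.08 = $93,960
Taxable assessed value = min($135,268.98, $93,960) = $93,960 (cap binds)
City of Glenbar: $93,960 × 0.00817 = $767.6532
Pinecrest County: $93,960 × 0.0106 = $995.976
Redhawk Township: $93,960 × 0.00259 = $243.3564
Harrowgate CSD: $93,960 × 0.02218 = $2,084.0328
Total = $4,091.0184

$4,091.02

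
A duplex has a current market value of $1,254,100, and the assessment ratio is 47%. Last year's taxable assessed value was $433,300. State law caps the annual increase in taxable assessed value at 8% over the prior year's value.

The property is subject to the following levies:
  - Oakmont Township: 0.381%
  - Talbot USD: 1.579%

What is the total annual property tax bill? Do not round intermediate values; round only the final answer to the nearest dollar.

Uncapped assessed value = $1,254,100 × 0.47 = $589,427
Cap limit = $433,300 × 1.08 = $467,964
Taxable assessed value = min($589,427, $467,964) = $467,964 (cap binds)
Oakmont Township: $467,964 × 0.00381 = $1,782.94284
Talbot USD: $467,964 × 0.01579 = $7,389.15156
Total = $9,172.0944

$9,172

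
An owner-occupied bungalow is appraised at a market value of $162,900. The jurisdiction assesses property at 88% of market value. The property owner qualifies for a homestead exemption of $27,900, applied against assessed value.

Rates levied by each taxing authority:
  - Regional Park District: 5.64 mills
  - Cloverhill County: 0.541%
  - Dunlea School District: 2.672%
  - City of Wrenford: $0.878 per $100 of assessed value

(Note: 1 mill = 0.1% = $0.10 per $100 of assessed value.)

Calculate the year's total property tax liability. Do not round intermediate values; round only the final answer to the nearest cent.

$5,374.29

Assessed value = $162,900 × 0.88 = $143,352
Taxable value = $143,352 − $27,900 = $115,452
Regional Park District: $115,452 × 0.00564 = $651.14928
Cloverhill County: $115,452 × 0.00541 = $624.59532
Dunlea School District: $115,452 × 0.02672 = $3,084.87744
City of Wrenford: $115,452 × 0.00878 = $1,013.66856
Total = $5,374.2906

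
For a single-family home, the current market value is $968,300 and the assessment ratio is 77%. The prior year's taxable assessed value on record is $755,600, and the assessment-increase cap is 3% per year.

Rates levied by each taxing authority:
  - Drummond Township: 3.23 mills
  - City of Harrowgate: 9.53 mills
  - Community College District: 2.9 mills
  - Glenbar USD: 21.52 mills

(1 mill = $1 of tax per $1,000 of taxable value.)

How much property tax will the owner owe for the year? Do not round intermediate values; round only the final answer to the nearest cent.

$27,721.07

Uncapped assessed value = $968,300 × 0.77 = $745,591
Cap limit = $755,600 × 1.03 = $778,268
Taxable assessed value = min($745,591, $778,268) = $745,591 (cap does not bind)
Drummond Township: $745,591 × 0.00323 = $2,408.25893
City of Harrowgate: $745,591 × 0.00953 = $7,105.48223
Community College District: $745,591 × 0.0029 = $2,162.2139
Glenbar USD: $745,591 × 0.02152 = $16,045.11832
Total = $27,721.07338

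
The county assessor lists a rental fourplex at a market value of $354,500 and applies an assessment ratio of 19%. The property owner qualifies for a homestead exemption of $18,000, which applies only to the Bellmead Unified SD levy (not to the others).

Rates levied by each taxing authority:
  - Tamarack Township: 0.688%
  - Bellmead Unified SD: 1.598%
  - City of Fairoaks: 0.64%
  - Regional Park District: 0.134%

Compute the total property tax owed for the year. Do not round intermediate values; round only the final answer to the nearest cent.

$1,773.42

Assessed value = $354,500 × 0.19 = $67,355
Tamarack Township: $67,355 × 0.00688 = $463.4024
Bellmead Unified SD: ($67,355 − $18,000) × 0.01598 = $49,355 × 0.01598 = $788.6929
City of Fairoaks: $67,355 × 0.0064 = $431.072
Regional Park District: $67,355 × 0.00134 = $90.2557
Total = $1,773.423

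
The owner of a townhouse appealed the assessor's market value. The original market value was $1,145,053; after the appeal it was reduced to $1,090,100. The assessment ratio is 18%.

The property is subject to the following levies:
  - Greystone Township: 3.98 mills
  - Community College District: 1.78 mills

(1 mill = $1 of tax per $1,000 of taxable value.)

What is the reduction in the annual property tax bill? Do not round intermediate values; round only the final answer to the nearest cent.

$56.98

Old assessed value = $1,145,053 × 0.18 = $206,109.54
New assessed value = $1,090,100 × 0.18 = $196,218
Combined rate = 0.00398 + 0.00178 = 0.00576
Old tax = $206,109.54 × 0.00576 = $1,187.1909504
New tax = $196,218 × 0.00576 = $1,130.21568
Reduction = $1,187.1909504 − $1,130.21568 = $56.9752704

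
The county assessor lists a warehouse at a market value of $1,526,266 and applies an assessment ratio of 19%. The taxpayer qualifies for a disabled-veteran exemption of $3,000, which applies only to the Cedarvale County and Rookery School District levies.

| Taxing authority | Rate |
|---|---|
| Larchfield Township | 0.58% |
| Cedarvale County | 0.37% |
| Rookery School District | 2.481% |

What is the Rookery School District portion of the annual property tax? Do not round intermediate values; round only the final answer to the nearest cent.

$7,120.24

Assessed value = $1,526,266 × 0.19 = $289,990.54
Rookery School District taxable value = $289,990.54 − $3,000 = $286,990.54
Rookery School District levy = $286,990.54 × 0.02481 = $7,120.2352974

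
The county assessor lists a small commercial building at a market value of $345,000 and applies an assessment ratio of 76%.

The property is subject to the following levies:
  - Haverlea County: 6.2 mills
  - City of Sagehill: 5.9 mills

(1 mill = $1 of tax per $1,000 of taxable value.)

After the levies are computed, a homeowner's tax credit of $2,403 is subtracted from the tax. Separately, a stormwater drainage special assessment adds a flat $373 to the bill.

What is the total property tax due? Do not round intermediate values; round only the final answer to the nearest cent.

Assessed value = $345,000 × 0.76 = $262,200
Haverlea County: $262,200 × 0.0062 = $1,625.64
City of Sagehill: $262,200 × 0.0059 = $1,546.98
Levies subtotal = $3,172.62
After credit = $3,172.62 − $2,403 = $769.62
Total = $769.62 + $373 = $1,142.62

$1,142.62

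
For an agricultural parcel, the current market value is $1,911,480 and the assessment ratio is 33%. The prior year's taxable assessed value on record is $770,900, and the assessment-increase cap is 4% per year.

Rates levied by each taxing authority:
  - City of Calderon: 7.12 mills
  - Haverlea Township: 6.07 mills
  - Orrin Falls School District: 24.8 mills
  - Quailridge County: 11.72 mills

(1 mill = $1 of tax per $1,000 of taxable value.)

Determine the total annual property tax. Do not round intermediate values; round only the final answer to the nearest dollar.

Uncapped assessed value = $1,911,480 × 0.33 = $630,788.4
Cap limit = $770,900 × 1.04 = $801,736
Taxable assessed value = min($630,788.4, $801,736) = $630,788.4 (cap does not bind)
City of Calderon: $630,788.4 × 0.00712 = $4,491.213408
Haverlea Township: $630,788.4 × 0.00607 = $3,828.885588
Orrin Falls School District: $630,788.4 × 0.0248 = $15,643.55232
Quailridge County: $630,788.4 × 0.01172 = $7,392.840048
Total = $31,356.491364

$31,356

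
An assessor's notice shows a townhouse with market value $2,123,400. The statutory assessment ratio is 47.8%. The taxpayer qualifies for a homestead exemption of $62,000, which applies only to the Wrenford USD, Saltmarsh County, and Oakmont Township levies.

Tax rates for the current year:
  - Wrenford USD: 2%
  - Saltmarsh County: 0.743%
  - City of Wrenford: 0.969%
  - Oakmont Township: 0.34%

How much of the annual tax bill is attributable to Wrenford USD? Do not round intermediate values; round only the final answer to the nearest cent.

$19,059.70

Assessed value = $2,123,400 × 0.478 = $1,014,985.2
Wrenford USD taxable value = $1,014,985.2 − $62,000 = $952,985.2
Wrenford USD levy = $952,985.2 × 0.02 = $19,059.704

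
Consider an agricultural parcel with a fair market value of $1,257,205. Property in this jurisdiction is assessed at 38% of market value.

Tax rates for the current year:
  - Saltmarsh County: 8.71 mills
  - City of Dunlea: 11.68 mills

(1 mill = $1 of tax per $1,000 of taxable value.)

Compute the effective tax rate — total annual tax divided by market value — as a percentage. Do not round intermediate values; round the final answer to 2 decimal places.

Assessed value = $1,257,205 × 0.38 = $477,737.9
Saltmarsh County: $477,737.9 × 0.00871 = $4,161.097109
City of Dunlea: $477,737.9 × 0.01168 = $5,579.978672
Total tax = $9,741.075781
Effective rate = $9,741.075781 ÷ $1,257,205 = 0.77% of market value

0.77%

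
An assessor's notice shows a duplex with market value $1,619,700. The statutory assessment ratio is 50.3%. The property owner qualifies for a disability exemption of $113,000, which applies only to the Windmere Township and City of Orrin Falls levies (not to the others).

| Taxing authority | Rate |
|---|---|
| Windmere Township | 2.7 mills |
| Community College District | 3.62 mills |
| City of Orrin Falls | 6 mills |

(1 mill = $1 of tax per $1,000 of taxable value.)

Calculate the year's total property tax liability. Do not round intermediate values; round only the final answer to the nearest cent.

Assessed value = $1,619,700 × 0.503 = $814,709.1
Windmere Township: ($814,709.1 − $113,000) × 0.0027 = $701,709.1 × 0.0027 = $1,894.61457
Community College District: $814,709.1 × 0.00362 = $2,949.246942
City of Orrin Falls: ($814,709.1 − $113,000) × 0.006 = $701,709.1 × 0.006 = $4,210.2546
Total = $9,054.116112

$9,054.12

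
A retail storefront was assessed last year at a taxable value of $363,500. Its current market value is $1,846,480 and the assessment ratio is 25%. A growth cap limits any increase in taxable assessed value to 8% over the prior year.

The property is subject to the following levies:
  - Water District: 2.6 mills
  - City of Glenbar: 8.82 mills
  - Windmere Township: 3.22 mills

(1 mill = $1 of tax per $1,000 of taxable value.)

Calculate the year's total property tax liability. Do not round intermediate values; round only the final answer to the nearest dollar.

Uncapped assessed value = $1,846,480 × 0.25 = $461,620
Cap limit = $363,500 × 1.08 = $392,580
Taxable assessed value = min($461,620, $392,580) = $392,580 (cap binds)
Water District: $392,580 × 0.0026 = $1,020.708
City of Glenbar: $392,580 × 0.00882 = $3,462.5556
Windmere Township: $392,580 × 0.00322 = $1,264.1076
Total = $5,747.3712

$5,747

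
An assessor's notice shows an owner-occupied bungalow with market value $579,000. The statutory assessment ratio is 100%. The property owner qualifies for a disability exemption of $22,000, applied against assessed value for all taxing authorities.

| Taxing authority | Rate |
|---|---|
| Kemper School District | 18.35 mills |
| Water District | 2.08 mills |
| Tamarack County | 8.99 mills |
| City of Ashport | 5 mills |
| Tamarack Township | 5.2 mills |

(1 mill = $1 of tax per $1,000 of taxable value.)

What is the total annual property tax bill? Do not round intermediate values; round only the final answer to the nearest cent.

Assessed value = $579,000 × 1 = $579,000
Taxable value = $579,000 − $22,000 = $557,000
Kemper School District: $557,000 × 0.01835 = $10,220.95
Water District: $557,000 × 0.00208 = $1,158.56
Tamarack County: $557,000 × 0.00899 = $5,007.43
City of Ashport: $557,000 × 0.005 = $2,785
Tamarack Township: $557,000 × 0.0052 = $2,896.4
Total = $10,220.95 + $1,158.56 + $5,007.43 + $2,785 + $2,896.4 = $22,068.34

$22,068.34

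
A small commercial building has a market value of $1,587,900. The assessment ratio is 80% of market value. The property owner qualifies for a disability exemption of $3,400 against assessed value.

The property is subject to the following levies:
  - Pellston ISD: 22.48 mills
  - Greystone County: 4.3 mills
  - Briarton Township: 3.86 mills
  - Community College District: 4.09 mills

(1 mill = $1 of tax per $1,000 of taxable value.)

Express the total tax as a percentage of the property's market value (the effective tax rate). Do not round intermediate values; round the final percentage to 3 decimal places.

2.771%

Assessed value = $1,587,900 × 0.8 = $1,270,320
Taxable value = $1,270,320 − $3,400 = $1,266,920
Pellston ISD: $1,266,920 × 0.02248 = $28,480.3616
Greystone County: $1,266,920 × 0.0043 = $5,447.756
Briarton Township: $1,266,920 × 0.00386 = $4,890.3112
Community College District: $1,266,920 × 0.00409 = $5,181.7028
Total tax = $44,000.1316
Effective rate = $44,000.1316 ÷ $1,587,900 = 2.771% of market value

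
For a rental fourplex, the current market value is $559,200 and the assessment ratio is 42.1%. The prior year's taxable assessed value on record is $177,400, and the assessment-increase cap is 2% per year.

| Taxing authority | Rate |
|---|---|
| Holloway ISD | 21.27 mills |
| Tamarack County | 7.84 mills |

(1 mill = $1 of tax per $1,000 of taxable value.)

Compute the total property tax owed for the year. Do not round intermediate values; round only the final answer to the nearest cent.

Uncapped assessed value = $559,200 × 0.421 = $235,423.2
Cap limit = $177,400 × 1.02 = $180,948
Taxable assessed value = min($235,423.2, $180,948) = $180,948 (cap binds)
Holloway ISD: $180,948 × 0.02127 = $3,848.76396
Tamarack County: $180,948 × 0.00784 = $1,418.63232
Total = $5,267.39628

$5,267.40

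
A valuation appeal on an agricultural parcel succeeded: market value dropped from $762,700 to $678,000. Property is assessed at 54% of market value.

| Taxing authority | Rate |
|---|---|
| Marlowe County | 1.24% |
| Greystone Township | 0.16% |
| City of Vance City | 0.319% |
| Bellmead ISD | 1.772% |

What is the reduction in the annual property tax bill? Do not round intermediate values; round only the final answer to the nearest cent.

$1,596.71

Old assessed value = $762,700 × 0.54 = $411,858
New assessed value = $678,000 × 0.54 = $366,120
Combined rate = 0.0124 + 0.0016 + 0.00319 + 0.01772 = 0.03491
Old tax = $411,858 × 0.03491 = $14,377.96278
New tax = $366,120 × 0.03491 = $12,781.2492
Reduction = $14,377.96278 − $12,781.2492 = $1,596.71358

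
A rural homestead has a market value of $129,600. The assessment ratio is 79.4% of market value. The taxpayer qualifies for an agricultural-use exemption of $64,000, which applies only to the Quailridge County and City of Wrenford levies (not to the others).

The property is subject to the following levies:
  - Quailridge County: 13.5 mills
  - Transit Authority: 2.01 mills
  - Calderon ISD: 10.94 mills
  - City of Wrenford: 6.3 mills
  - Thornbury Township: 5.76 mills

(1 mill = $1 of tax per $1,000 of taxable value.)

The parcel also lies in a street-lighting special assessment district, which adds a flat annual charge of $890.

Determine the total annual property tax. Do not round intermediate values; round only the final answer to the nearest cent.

$3,585.57

Assessed value = $129,600 × 0.794 = $102,902.4
Quailridge County: ($102,902.4 − $64,000) × 0.0135 = $38,902.4 × 0.0135 = $525.1824
Transit Authority: $102,902.4 × 0.00201 = $206.833824
Calderon ISD: $102,902.4 × 0.01094 = $1,125.752256
City of Wrenford: ($102,902.4 − $64,000) × 0.0063 = $38,902.4 × 0.0063 = $245.08512
Thornbury Township: $102,902.4 × 0.00576 = $592.717824
Levies subtotal = $2,695.571424
Total = $2,695.571424 + $890 = $3,585.571424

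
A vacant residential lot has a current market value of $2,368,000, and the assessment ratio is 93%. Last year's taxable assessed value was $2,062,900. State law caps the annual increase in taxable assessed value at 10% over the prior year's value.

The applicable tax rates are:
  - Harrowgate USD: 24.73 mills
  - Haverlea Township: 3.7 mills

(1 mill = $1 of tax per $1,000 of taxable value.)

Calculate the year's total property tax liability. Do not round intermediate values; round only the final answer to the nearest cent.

Uncapped assessed value = $2,368,000 × 0.93 = $2,202,240
Cap limit = $2,062,900 × 1.1 = $2,269,190
Taxable assessed value = min($2,202,240, $2,269,190) = $2,202,240 (cap does not bind)
Harrowgate USD: $2,202,240 × 0.02473 = $54,461.3952
Haverlea Township: $2,202,240 × 0.0037 = $8,148.288
Total = $62,609.6832

$62,609.68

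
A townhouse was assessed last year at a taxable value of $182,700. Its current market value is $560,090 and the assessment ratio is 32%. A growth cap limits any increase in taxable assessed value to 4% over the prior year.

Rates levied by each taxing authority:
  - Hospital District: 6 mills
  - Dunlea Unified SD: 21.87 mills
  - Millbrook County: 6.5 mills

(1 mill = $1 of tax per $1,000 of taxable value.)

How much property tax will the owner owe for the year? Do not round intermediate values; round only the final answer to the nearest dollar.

$6,160

Uncapped assessed value = $560,090 × 0.32 = $179,228.8
Cap limit = $182,700 × 1.04 = $190,008
Taxable assessed value = min($179,228.8, $190,008) = $179,228.8 (cap does not bind)
Hospital District: $179,228.8 × 0.006 = $1,075.3728
Dunlea Unified SD: $179,228.8 × 0.02187 = $3,919.733856
Millbrook County: $179,228.8 × 0.0065 = $1,164.9872
Total = $6,160.093856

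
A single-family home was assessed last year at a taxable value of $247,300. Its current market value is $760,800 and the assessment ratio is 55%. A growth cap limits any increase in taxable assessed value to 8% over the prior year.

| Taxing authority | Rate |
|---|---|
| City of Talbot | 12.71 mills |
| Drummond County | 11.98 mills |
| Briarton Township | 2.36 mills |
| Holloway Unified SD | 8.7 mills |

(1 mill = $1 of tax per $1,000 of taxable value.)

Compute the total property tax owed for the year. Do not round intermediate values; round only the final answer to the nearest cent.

$9,548.25

Uncapped assessed value = $760,800 × 0.55 = $418,440
Cap limit = $247,300 × 1.08 = $267,084
Taxable assessed value = min($418,440, $267,084) = $267,084 (cap binds)
City of Talbot: $267,084 × 0.01271 = $3,394.63764
Drummond County: $267,084 × 0.01198 = $3,199.66632
Briarton Township: $267,084 × 0.00236 = $630.31824
Holloway Unified SD: $267,084 × 0.0087 = $2,323.6308
Total = $9,548.253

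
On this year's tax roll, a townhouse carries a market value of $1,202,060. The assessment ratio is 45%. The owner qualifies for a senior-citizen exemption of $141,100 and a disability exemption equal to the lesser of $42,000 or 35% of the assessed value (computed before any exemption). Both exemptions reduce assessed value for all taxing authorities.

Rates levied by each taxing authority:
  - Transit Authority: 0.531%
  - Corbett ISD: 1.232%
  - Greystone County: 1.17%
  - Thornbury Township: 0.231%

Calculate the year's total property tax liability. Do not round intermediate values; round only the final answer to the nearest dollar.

Assessed value = $1,202,060 × 0.45 = $540,927
Disability exemption = min($42,000, 35% × $540,927) = min($42,000, $189,324.45) = $42,000 (dollar cap binds)
Taxable value = $540,927 − $141,100 − $42,000 = $357,827
Transit Authority: $357,827 × 0.00531 = $1,900.06137
Corbett ISD: $357,827 × 0.01232 = $4,408.42864
Greystone County: $357,827 × 0.0117 = $4,186.5759
Thornbury Township: $357,827 × 0.00231 = $826.58037
Total = $11,321.64628

$11,322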